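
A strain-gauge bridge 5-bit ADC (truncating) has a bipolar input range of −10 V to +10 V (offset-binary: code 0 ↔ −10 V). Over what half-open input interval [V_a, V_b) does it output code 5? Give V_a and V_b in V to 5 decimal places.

LSB = 20/2^5 = 0.6250 V.
V_a = V_low + 5·LSB = -6.875 V; V_b = V_low + 6·LSB = -6.25 V.

[-6.87500 V, -6.25000 V)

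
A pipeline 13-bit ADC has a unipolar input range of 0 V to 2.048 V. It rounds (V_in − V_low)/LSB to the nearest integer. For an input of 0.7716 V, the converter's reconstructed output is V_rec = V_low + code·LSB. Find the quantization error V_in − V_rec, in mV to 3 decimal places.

One LSB is 2.048 V / 8192 = 250.00 µV.
(0.7716 − 0)/0.00025 = 3086.4000; round gives code 3086.
Code 3086 maps back to 0 + 3086×0.00025 V = 0.7715 V.
Error = 0.7716 − 0.7715 = 0.0001 V = 0.100 mV.

0.100 mV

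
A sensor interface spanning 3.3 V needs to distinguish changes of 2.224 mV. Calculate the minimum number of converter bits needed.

11 bits

Number of steps required ≥ 3.3 V / 2.224 mV = 1483.81.
Need 2^N ≥ 1483.81; 2^10 = 1024, 2^11 = 2048.
Minimum N = 11.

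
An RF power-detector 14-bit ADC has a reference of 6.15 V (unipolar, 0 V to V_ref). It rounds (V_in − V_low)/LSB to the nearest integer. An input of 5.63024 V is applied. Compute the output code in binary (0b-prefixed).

code 0b11101010010111 (decimal 14999)

LSB = 6.15 V / 16384 = 375.37 µV.
Input sits at 14999.326 steps above V_low.
round(14999.326) = 14999.
In binary (0b-prefixed): 0b11101010010111.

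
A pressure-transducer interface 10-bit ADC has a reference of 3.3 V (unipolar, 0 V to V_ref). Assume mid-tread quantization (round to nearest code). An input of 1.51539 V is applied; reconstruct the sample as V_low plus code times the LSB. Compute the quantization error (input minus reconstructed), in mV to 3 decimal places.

Step size: 3.3 V ÷ 2^10 = 3.223 mV.
Scaled input = 470.2301 LSBs, so code = 470.
V_rec = 0 + 470·0.00322266 = 1.5146484 V.
V_in − V_rec = 0.000741563 V = 0.742 mV.

0.742 mV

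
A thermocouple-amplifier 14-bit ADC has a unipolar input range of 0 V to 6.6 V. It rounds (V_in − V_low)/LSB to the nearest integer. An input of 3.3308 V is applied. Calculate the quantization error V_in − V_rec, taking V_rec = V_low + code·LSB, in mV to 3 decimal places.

0.185 mV

LSB = 6.6/2^14 = 402.83 µV.
(V_in − V_low)/LSB = (3.3308 − 0)/0.000402832 = 8268.4587 → code 8268 (round).
Reconstructed: 3.3306152 V.
Difference: 0.000184766 V → 0.185 mV.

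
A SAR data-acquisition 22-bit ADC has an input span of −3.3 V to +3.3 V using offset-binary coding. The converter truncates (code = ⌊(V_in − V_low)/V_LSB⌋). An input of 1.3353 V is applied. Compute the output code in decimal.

code 2945735

LSB = 6.6 V / 4194304 = 1.57 µV.
Input sits at 2945735.959 steps above V_low.
Floor → code 2945735.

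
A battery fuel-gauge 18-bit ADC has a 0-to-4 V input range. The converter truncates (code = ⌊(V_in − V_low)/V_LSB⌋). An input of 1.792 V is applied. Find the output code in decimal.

With 262144 levels over 4 V, one step is 15.26 µV.
(V_in − V_low)/LSB = (1.792 − 0) / 1.52588e-05 = 117440.512.
So the output code is 117440.

code 117440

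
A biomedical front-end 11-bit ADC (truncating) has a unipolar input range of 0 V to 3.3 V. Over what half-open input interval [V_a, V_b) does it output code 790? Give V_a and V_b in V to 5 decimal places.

LSB = 3.3/2^11 = 1.611 mV.
V_a = V_low + 790·LSB = 1.27295 V; V_b = V_low + 791·LSB = 1.27456 V.

[1.27295 V, 1.27456 V)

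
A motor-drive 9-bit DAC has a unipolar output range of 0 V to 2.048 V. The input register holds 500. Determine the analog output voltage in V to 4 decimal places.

LSB = 2.048 V / 2^9 = 4.000 mV.
V_out = 0 + 500 × 0.004 V = 2 V.

2.0000 V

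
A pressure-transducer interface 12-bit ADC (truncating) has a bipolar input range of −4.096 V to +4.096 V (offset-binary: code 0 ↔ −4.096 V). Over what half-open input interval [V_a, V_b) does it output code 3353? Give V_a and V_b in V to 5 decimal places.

[2.61000 V, 2.61200 V)

LSB = 8.192/2^12 = 2.000 mV.
V_a = V_low + 3353·LSB = 2.61 V; V_b = V_low + 3354·LSB = 2.612 V.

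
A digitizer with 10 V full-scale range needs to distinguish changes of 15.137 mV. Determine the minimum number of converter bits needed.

Number of steps required ≥ 10 V / 15.137 mV = 660.63.
Need 2^N ≥ 660.63; 2^9 = 512, 2^10 = 1024.
Minimum N = 10.

10 bits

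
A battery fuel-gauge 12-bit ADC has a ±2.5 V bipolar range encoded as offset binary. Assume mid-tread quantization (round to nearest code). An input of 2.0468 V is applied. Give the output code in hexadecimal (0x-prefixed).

code 0xE8D (decimal 3725)

Full-scale span = 5 V; LSB = 5/2^12 = 1.221 mV.
(2.0468 − (−2.5)) / 0.0012207 = 3724.739 LSBs.
So the output code is 3725.
In hexadecimal (0x-prefixed): 0xE8D.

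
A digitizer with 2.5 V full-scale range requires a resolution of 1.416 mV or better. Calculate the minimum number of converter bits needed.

11 bits

Number of steps required ≥ 2.5 V / 1.416 mV = 1765.54.
Need 2^N ≥ 1765.54; 2^10 = 1024, 2^11 = 2048.
Minimum N = 11.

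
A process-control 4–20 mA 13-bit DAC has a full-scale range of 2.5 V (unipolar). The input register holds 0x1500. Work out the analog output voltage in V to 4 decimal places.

1.6406 V

LSB = 2.5 V / 2^13 = 305.18 µV.
Code 0x1500 = 5376 decimal.
V_out = 0 + 5376 × 0.000305176 V = 1.64062 V.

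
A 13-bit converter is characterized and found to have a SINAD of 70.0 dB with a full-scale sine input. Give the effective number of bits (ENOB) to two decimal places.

ENOB = (SINAD − 1.76) / 6.02 = (70.0 − 1.76)/6.02 = 11.336.

11.34 bits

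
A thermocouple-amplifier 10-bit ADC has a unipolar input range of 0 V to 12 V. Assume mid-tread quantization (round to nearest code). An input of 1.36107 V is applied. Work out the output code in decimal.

With 1024 levels over 12 V, one step is 11.719 mV.
(V_in − V_low)/LSB = (1.36107 − 0) / 0.0117188 = 116.145.
So the output code is 116.

code 116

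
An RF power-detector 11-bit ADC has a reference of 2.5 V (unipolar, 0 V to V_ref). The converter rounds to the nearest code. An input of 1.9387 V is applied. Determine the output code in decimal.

code 1588

With 2048 levels over 2.5 V, one step is 1.221 mV.
Input sits at 1588.183 steps above V_low.
round(1588.183) = 1588.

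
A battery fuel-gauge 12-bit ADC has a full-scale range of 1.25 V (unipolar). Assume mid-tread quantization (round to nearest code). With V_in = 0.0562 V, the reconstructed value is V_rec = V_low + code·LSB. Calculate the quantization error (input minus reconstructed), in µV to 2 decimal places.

Step size: 1.25 V ÷ 2^12 = 305.18 µV.
Scaled input = 184.1562 LSBs, so code = 184.
Reconstructed: 0.056152344 V.
Error = 0.0562 − 0.056152344 = 4.76563e-05 V = 47.66 µV.

47.66 µV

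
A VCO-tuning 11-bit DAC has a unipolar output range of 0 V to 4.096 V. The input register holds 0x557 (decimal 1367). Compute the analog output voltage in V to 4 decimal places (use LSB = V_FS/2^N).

2.7340 V

LSB = 4.096 V / 2^11 = 2.000 mV.
Code 0x557 = 1367 decimal.
V_out = 0 + 1367 × 0.002 V = 2.734 V.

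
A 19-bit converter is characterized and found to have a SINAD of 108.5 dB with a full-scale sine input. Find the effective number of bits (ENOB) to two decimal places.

ENOB = (SINAD − 1.76) / 6.02 = (108.5 − 1.76)/6.02 = 17.731.

17.73 bits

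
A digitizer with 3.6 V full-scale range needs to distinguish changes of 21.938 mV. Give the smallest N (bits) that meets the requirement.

8 bits

Number of steps required ≥ 3.6 V / 21.938 mV = 164.10.
Need 2^N ≥ 164.10; 2^7 = 128, 2^8 = 256.
Minimum N = 8.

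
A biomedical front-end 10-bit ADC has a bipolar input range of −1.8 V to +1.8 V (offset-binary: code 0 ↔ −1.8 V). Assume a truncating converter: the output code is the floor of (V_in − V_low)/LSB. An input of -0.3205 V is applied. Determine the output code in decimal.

code 420

Full-scale span = 3.6 V; LSB = 3.6/2^10 = 3.516 mV.
(V_in − V_low)/LSB = (-0.3205 − (−1.8)) / 0.00351563 = 420.836.
Floor → code 420.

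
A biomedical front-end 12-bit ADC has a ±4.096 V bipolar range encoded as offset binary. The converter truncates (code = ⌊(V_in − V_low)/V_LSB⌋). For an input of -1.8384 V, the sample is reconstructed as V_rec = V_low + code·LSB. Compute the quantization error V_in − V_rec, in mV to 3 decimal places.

1.600 mV

Step size: 8.192 V ÷ 2^12 = 2.000 mV.
(-1.8384 − (−4.096))/0.002 = 1128.8000; ⌊·⌋ gives code 1128.
Code 1128 maps back to (−4.096) + 1128×0.002 V = -1.84 V.
V_in − V_rec = 0.0016 V = 1.600 mV.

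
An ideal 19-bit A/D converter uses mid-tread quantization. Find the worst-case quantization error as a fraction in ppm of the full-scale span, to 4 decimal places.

Rounding → worst-case error = ½ LSB = V_FS/2^20, so 1e+06/1048576 = 0.953674 ppm of full scale.

0.9537 ppm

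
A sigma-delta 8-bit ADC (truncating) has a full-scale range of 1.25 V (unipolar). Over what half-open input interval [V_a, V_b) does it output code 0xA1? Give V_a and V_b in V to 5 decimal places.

[0.78613 V, 0.79102 V)

LSB = 1.25/2^8 = 4.883 mV.
Code 0xA1 = 161 decimal.
V_a = V_low + 161·LSB = 0.786133 V; V_b = V_low + 162·LSB = 0.791016 V.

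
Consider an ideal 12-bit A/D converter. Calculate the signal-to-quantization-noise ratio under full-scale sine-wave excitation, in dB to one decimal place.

SNR ≈ 6.02·N + 1.76 dB = 6.02·12 + 1.76 = 74.00 dB.

74.0 dB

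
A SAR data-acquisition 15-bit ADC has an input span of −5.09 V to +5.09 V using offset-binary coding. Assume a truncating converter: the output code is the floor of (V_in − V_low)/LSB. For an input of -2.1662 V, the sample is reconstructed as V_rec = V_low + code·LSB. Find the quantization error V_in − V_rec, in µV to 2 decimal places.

94.56 µV

LSB = 10.18/2^15 = 310.67 µV.
(-2.1662 − (−5.09))/0.000310669 = 9411.3044; ⌊·⌋ gives code 9411.
Code 9411 maps back to (−5.09) + 9411×0.000310669 V = -2.1662946 V.
Error = -2.1662 − (−2.1662946) = 9.45557e-05 V = 94.56 µV.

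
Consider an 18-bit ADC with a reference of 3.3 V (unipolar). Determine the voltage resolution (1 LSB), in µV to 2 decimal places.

Full-scale span = 3.3 V.
LSB = 3.3 / 2^18 = 3.3 / 262144 = 1.25885e-05 V = 12.59 µV.

12.59 µV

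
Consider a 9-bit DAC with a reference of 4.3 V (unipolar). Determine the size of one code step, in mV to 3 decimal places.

8.398 mV

Full-scale span = 4.3 V.
LSB = 4.3 / 2^9 = 4.3 / 512 = 0.00839844 V = 8.398 mV.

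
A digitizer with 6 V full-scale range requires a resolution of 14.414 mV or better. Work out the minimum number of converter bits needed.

9 bits

Number of steps required ≥ 6 V / 14.414 mV = 416.26.
Need 2^N ≥ 416.26; 2^8 = 256, 2^9 = 512.
Minimum N = 9.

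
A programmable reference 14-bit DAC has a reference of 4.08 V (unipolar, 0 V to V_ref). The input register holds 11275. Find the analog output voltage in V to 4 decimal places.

LSB = 4.08 V / 2^14 = 249.02 µV.
V_out = 0 + 11275 × 0.000249023 V = 2.80774 V.

2.8077 V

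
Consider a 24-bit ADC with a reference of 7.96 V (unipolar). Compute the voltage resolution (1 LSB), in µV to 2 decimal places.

Full-scale span = 7.96 V.
LSB = 7.96 / 2^24 = 7.96 / 16777216 = 4.74453e-07 V = 0.47 µV.

0.47 µV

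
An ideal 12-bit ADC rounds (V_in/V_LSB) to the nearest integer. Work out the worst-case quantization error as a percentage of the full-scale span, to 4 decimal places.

Rounding → worst-case error = ½ LSB = V_FS/2^13, so 100/8192 = 0.012207 % of full scale.

0.0122 %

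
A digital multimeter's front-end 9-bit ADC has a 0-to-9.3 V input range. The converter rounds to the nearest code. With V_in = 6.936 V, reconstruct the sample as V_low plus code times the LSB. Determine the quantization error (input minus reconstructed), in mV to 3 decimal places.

One LSB is 9.3 V / 512 = 18.164 mV.
(6.936 − 0)/0.0181641 = 381.8529; round gives code 382.
Code 382 maps back to 0 + 382×0.0181641 V = 6.9386719 V.
Difference: -0.00267188 V → -2.672 mV.

-2.672 mV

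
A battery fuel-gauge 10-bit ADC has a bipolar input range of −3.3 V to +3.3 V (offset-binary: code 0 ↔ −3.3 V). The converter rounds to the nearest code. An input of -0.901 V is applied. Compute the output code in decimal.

code 372

LSB = 6.6 V / 1024 = 6.445 mV.
(-0.901 − (−3.3)) / 0.00644531 = 372.208 LSBs.
Round → code 372.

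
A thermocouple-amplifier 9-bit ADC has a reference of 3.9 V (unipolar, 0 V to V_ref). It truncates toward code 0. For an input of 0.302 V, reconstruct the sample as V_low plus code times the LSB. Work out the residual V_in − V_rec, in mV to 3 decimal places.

Step size: 3.9 V ÷ 2^9 = 7.617 mV.
(V_in − V_low)/LSB = (0.302 − 0)/0.00761719 = 39.6472 → code 39 (floor).
Reconstructed: 0.29707031 V.
Error = 0.302 − 0.29707031 = 0.00492969 V = 4.930 mV.

4.930 mV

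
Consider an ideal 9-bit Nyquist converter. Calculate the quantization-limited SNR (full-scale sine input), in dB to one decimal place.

55.9 dB

SNR ≈ 6.02·N + 1.76 dB = 6.02·9 + 1.76 = 55.94 dB.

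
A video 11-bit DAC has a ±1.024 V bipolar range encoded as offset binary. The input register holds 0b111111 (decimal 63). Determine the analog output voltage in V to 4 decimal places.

LSB = 2.048 V / 2^11 = 1.000 mV.
Code 0b111111 = 63 decimal.
V_out = (−1.024) + 63 × 0.001 V = -0.961 V.

-0.9610 V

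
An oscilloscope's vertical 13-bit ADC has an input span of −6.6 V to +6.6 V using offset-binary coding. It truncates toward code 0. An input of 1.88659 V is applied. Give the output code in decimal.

code 5266

With 8192 levels over 13.2 V, one step is 1.611 mV.
(1.88659 − (−6.6)) / 0.00161133 = 5266.829 LSBs.
So the output code is 5266.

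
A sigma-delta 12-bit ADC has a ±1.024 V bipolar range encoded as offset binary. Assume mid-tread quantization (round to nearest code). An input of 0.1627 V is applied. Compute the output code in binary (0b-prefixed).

code 0b100101000101 (decimal 2373)

LSB = 2.048 V / 4096 = 0.500 mV.
(0.1627 − (−1.024)) / 0.0005 = 2373.400 LSBs.
Round → code 2373.
In binary (0b-prefixed): 0b100101000101.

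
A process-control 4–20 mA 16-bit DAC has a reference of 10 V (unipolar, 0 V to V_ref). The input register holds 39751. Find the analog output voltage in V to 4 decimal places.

LSB = 10 V / 2^16 = 152.59 µV.
V_out = 0 + 39751 × 0.000152588 V = 6.06552 V.

6.0655 V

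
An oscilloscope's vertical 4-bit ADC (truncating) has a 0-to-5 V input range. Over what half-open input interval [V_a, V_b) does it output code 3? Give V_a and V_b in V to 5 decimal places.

[0.93750 V, 1.25000 V)

LSB = 5/2^4 = 312.500 mV.
V_a = V_low + 3·LSB = 0.9375 V; V_b = V_low + 4·LSB = 1.25 V.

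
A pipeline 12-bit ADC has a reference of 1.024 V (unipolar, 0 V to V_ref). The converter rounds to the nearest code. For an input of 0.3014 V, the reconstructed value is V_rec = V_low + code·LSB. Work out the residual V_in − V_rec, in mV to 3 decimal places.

-0.100 mV

One LSB is 1.024 V / 4096 = 250.00 µV.
(V_in − V_low)/LSB = (0.3014 − 0)/0.00025 = 1205.6000 → code 1206 (round).
Code 1206 maps back to 0 + 1206×0.00025 V = 0.3015 V.
V_in − V_rec = -0.0001 V = -0.100 mV.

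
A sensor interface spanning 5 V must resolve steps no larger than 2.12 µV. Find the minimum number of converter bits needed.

Number of steps required ≥ 5 V / 2.12 µV = 2358490.57.
Need 2^N ≥ 2358490.57; 2^21 = 2097152, 2^22 = 4194304.
Minimum N = 22.

22 bits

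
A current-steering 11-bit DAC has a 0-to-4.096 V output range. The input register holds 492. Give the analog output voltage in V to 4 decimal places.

LSB = 4.096 V / 2^11 = 2.000 mV.
V_out = 0 + 492 × 0.002 V = 0.984 V.

0.9840 V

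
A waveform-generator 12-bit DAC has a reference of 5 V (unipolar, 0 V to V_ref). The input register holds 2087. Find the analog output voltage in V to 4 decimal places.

LSB = 5 V / 2^12 = 1.221 mV.
V_out = 0 + 2087 × 0.0012207 V = 2.54761 V.

2.5476 V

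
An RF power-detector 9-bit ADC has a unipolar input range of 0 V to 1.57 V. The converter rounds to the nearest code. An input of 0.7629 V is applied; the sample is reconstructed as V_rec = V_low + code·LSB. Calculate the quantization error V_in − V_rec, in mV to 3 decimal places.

Step size: 1.57 V ÷ 2^9 = 3.066 mV.
Scaled input = 248.7929 LSBs, so code = 249.
V_rec = 0 + 249·0.00306641 = 0.76353516 V.
Error = 0.7629 − 0.76353516 = -0.000635156 V = -0.635 mV.

-0.635 mV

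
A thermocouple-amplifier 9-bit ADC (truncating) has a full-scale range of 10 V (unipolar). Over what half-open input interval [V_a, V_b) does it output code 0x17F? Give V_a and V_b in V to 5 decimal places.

LSB = 10/2^9 = 19.531 mV.
Code 0x17F = 383 decimal.
V_a = V_low + 383·LSB = 7.48047 V; V_b = V_low + 384·LSB = 7.5 V.

[7.48047 V, 7.50000 V)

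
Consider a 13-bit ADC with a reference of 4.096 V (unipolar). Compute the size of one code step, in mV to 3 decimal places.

Full-scale span = 4.096 V.
LSB = 4.096 / 2^13 = 4.096 / 8192 = 0.0005 V = 0.500 mV.

0.500 mV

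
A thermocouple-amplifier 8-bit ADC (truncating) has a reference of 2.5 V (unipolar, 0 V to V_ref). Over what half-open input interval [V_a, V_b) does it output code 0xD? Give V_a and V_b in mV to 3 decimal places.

[126.953 mV, 136.719 mV)

LSB = 2.5/2^8 = 9.766 mV.
Code 0xD = 13 decimal.
V_a = V_low + 13·LSB = 0.126953 V; V_b = V_low + 14·LSB = 0.136719 V.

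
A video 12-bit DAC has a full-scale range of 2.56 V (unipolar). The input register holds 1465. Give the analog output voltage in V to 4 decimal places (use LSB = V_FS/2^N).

0.9156 V

LSB = 2.56 V / 2^12 = 0.625 mV.
V_out = 0 + 1465 × 0.000625 V = 0.915625 V.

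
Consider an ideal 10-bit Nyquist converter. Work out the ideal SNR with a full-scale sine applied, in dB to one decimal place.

62.0 dB

SNR ≈ 6.02·N + 1.76 dB = 6.02·10 + 1.76 = 61.96 dB.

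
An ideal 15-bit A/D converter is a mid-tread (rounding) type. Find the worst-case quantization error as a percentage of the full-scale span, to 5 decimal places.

0.00153 %

Rounding → worst-case error = ½ LSB = V_FS/2^16, so 100/65536 = 0.00152588 % of full scale.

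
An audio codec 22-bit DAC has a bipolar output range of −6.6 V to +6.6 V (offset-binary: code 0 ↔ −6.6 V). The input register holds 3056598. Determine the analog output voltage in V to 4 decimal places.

LSB = 13.2 V / 2^22 = 3.15 µV.
V_out = (−6.6) + 3056598 × 3.14713e-06 V = 3.0195 V.

3.0195 V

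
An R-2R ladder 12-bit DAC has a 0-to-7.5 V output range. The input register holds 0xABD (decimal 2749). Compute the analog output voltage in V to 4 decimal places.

LSB = 7.5 V / 2^12 = 1.831 mV.
Code 0xABD = 2749 decimal.
V_out = 0 + 2749 × 0.00183105 V = 5.03357 V.

5.0336 V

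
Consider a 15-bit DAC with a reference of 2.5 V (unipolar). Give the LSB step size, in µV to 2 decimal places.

76.29 µV

Full-scale span = 2.5 V.
LSB = 2.5 / 2^15 = 2.5 / 32768 = 7.62939e-05 V = 76.29 µV.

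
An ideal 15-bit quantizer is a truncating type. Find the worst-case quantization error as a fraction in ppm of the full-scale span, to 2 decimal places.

30.52 ppm

Truncating → worst-case error = 1 LSB = V_FS/2^15, so 1e+06/32768 = 30.5176 ppm of full scale.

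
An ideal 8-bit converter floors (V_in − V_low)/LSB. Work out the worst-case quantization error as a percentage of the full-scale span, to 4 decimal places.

Truncating → worst-case error = 1 LSB = V_FS/2^8, so 100/256 = 0.390625 % of full scale.

0.3906 %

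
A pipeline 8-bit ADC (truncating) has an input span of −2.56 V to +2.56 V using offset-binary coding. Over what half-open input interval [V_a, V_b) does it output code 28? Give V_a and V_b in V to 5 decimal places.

LSB = 5.12/2^8 = 20.000 mV.
V_a = V_low + 28·LSB = -2 V; V_b = V_low + 29·LSB = -1.98 V.

[-2.00000 V, -1.98000 V)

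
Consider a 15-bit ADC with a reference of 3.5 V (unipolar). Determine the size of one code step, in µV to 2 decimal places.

Full-scale span = 3.5 V.
LSB = 3.5 / 2^15 = 3.5 / 32768 = 0.000106812 V = 106.81 µV.

106.81 µV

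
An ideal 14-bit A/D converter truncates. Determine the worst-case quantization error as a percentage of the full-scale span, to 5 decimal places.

0.00610 %

Truncating → worst-case error = 1 LSB = V_FS/2^14, so 100/16384 = 0.00610352 % of full scale.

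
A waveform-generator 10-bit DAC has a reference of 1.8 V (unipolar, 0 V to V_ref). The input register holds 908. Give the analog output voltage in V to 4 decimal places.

LSB = 1.8 V / 2^10 = 1.758 mV.
V_out = 0 + 908 × 0.00175781 V = 1.59609 V.

1.5961 V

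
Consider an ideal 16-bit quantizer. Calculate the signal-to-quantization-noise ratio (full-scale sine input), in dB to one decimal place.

SNR ≈ 6.02·N + 1.76 dB = 6.02·16 + 1.76 = 98.08 dB.

98.1 dB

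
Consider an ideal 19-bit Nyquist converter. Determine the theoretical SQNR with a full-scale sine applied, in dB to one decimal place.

116.1 dB

SNR ≈ 6.02·N + 1.76 dB = 6.02·19 + 1.76 = 116.14 dB.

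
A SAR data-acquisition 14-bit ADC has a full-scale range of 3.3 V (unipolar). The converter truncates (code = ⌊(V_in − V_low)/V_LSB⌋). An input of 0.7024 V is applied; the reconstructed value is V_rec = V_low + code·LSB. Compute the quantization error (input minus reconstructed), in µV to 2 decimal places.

LSB = 3.3/2^14 = 201.42 µV.
(0.7024 − 0)/0.000201416 = 3487.3096; ⌊·⌋ gives code 3487.
Code 3487 maps back to 0 + 3487×0.000201416 V = 0.70233765 V.
Error = 0.7024 − 0.70233765 = 6.23535e-05 V = 62.35 µV.

62.35 µV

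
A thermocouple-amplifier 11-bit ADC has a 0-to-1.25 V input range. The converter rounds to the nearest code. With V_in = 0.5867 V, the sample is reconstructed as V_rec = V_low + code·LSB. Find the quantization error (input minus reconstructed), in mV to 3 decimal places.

One LSB is 1.25 V / 2048 = 0.610 mV.
(V_in − V_low)/LSB = (0.5867 − 0)/0.000610352 = 961.2493 → code 961 (round).
V_rec = 0 + 961·0.000610352 = 0.58654785 V.
Error = 0.5867 − 0.58654785 = 0.000152148 V = 0.152 mV.

0.152 mV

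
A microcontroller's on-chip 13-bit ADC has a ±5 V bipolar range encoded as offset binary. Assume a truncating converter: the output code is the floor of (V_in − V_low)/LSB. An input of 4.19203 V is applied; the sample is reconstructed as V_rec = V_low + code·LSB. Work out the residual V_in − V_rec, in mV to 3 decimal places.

0.135 mV

Step size: 10 V ÷ 2^13 = 1.221 mV.
(4.19203 − (−5))/0.0012207 = 7530.1110; ⌊·⌋ gives code 7530.
Reconstructed: 4.1918945 V.
Error = 4.19203 − 4.1918945 = 0.000135469 V = 0.135 mV.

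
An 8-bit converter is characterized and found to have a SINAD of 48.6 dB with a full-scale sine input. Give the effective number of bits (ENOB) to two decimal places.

ENOB = (SINAD − 1.76) / 6.02 = (48.6 − 1.76)/6.02 = 7.781.

7.78 bits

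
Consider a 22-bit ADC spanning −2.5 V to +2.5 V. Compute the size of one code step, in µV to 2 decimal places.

Full-scale span = 5 V.
LSB = 5 / 2^22 = 5 / 4194304 = 1.19209e-06 V = 1.19 µV.

1.19 µV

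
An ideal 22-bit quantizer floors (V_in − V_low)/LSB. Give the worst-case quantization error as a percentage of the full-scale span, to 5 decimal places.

0.00002 %

Truncating → worst-case error = 1 LSB = V_FS/2^22, so 100/4194304 = 2.38419e-05 % of full scale.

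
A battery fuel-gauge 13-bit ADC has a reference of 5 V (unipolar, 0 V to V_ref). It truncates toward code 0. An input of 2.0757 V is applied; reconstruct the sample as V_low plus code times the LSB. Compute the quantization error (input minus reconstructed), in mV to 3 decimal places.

LSB = 5/2^13 = 0.610 mV.
Scaled input = 3400.8269 LSBs, so code = 3400.
Reconstructed: 2.0751953 V.
Error = 2.0757 − 2.0751953 = 0.000504688 V = 0.505 mV.

0.505 mV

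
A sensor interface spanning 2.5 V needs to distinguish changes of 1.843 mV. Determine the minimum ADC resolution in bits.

Number of steps required ≥ 2.5 V / 1.843 mV = 1356.48.
Need 2^N ≥ 1356.48; 2^10 = 1024, 2^11 = 2048.
Minimum N = 11.

11 bits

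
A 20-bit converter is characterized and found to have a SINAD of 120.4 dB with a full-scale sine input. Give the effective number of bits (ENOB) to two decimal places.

19.71 bits

ENOB = (SINAD − 1.76) / 6.02 = (120.4 − 1.76)/6.02 = 19.708.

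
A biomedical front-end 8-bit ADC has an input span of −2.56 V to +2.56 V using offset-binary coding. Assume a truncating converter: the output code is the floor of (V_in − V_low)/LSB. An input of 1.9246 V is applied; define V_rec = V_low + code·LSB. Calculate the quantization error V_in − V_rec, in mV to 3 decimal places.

4.600 mV

One LSB is 5.12 V / 256 = 20.000 mV.
Scaled input = 224.2300 LSBs, so code = 224.
Code 224 maps back to (−2.56) + 224×0.02 V = 1.92 V.
V_in − V_rec = 0.0046 V = 4.600 mV.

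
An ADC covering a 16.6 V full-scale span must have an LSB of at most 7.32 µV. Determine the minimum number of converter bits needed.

22 bits

Number of steps required ≥ 16.6 V / 7.32 µV = 2267759.56.
Need 2^N ≥ 2267759.56; 2^21 = 2097152, 2^22 = 4194304.
Minimum N = 22.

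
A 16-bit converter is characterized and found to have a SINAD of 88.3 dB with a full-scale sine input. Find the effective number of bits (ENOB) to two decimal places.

ENOB = (SINAD − 1.76) / 6.02 = (88.3 − 1.76)/6.02 = 14.375.

14.38 bits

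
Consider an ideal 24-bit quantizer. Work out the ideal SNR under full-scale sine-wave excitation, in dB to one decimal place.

SNR ≈ 6.02·N + 1.76 dB = 6.02·24 + 1.76 = 146.24 dB.

146.2 dB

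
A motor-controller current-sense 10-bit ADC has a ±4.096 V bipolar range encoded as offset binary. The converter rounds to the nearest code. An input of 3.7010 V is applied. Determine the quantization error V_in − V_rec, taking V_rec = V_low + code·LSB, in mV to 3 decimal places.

LSB = 8.192/2^10 = 8.000 mV.
(V_in − V_low)/LSB = (3.7010 − (−4.096))/0.008 = 974.6250 → code 975 (round).
V_rec = (−4.096) + 975·0.008 = 3.704 V.
V_in − V_rec = -0.003 V = -3.000 mV.

-3.000 mV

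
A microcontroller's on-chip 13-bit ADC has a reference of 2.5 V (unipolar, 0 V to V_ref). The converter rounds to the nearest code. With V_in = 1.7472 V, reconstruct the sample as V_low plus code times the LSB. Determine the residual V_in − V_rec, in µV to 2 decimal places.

68.65 µV

Step size: 2.5 V ÷ 2^13 = 305.18 µV.
(1.7472 − 0)/0.000305176 = 5725.2250; round gives code 5725.
V_rec = 0 + 5725·0.000305176 = 1.7471313 V.
Error = 1.7472 − 1.7471313 = 6.86523e-05 V = 68.65 µV.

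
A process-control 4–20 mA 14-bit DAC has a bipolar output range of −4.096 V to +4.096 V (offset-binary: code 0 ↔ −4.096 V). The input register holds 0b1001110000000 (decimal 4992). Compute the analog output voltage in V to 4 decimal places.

LSB = 8.192 V / 2^14 = 0.500 mV.
Code 0b1001110000000 = 4992 decimal.
V_out = (−4.096) + 4992 × 0.0005 V = -1.6 V.

-1.6000 V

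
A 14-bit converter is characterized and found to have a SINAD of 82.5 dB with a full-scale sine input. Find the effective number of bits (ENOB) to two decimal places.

ENOB = (SINAD − 1.76) / 6.02 = (82.5 − 1.76)/6.02 = 13.412.

13.41 bits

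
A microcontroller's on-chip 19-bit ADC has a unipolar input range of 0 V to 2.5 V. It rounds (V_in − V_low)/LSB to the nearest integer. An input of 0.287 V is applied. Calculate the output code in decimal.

LSB = 2.5 V / 524288 = 4.77 µV.
Input sits at 60188.262 steps above V_low.
Round → code 60188.

code 60188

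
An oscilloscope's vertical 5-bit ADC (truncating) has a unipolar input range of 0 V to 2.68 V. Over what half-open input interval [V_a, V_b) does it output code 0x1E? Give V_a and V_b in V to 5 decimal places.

[2.51250 V, 2.59625 V)

LSB = 2.68/2^5 = 83.750 mV.
Code 0x1E = 30 decimal.
V_a = V_low + 30·LSB = 2.5125 V; V_b = V_low + 31·LSB = 2.59625 V.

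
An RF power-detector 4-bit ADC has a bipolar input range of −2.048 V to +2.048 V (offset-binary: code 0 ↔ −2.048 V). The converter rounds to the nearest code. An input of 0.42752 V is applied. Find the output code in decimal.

Full-scale span = 4.096 V; LSB = 4.096/2^4 = 256.000 mV.
(0.42752 − (−2.048)) / 0.256 = 9.670 LSBs.
So the output code is 10.

code 10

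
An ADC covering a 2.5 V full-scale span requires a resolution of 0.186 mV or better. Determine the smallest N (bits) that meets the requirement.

14 bits

Number of steps required ≥ 2.5 V / 0.186 mV = 13440.86.
Need 2^N ≥ 13440.86; 2^13 = 8192, 2^14 = 16384.
Minimum N = 14.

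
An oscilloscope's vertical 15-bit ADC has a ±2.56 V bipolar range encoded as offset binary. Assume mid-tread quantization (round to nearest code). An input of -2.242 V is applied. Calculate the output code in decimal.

code 2035

LSB = 5.12 V / 32768 = 156.25 µV.
(V_in − V_low)/LSB = (-2.242 − (−2.56)) / 0.00015625 = 2035.200.
So the output code is 2035.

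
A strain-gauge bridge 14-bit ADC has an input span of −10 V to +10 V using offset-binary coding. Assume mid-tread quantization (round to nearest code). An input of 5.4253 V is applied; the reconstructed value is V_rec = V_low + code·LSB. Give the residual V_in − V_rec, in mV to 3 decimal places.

0.495 mV

LSB = 20/2^14 = 1.221 mV.
(5.4253 − (−10))/0.0012207 = 12636.4058; round gives code 12636.
V_rec = (−10) + 12636·0.0012207 = 5.4248047 V.
Error = 5.4253 − 5.4248047 = 0.000495312 V = 0.495 mV.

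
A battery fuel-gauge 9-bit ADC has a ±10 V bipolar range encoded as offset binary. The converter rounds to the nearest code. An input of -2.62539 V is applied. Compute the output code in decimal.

code 189

LSB = 20 V / 512 = 39.062 mV.
(V_in − V_low)/LSB = (-2.62539 − (−10)) / 0.0390625 = 188.790.
So the output code is 189.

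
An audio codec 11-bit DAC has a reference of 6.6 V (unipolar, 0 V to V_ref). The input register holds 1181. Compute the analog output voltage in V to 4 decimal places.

3.8060 V

LSB = 6.6 V / 2^11 = 3.223 mV.
V_out = 0 + 1181 × 0.00322266 V = 3.80596 V.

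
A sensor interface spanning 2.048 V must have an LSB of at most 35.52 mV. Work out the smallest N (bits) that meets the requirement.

6 bits

Number of steps required ≥ 2.048 V / 35.52 mV = 57.66.
Need 2^N ≥ 57.66; 2^5 = 32, 2^6 = 64.
Minimum N = 6.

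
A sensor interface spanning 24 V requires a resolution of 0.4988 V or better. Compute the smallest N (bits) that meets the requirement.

Number of steps required ≥ 24 V / 0.4988 V = 48.12.
Need 2^N ≥ 48.12; 2^5 = 32, 2^6 = 64.
Minimum N = 6.

6 bits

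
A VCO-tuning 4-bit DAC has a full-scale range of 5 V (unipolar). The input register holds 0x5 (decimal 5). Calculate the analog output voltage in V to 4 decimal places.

LSB = 5 V / 2^4 = 312.500 mV.
Code 0x5 = 5 decimal.
V_out = 0 + 5 × 0.3125 V = 1.5625 V.

1.5625 V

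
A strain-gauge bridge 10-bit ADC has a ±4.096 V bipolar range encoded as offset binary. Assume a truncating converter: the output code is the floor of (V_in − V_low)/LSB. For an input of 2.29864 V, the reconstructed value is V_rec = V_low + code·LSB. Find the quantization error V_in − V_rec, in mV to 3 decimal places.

LSB = 8.192/2^10 = 8.000 mV.
(2.29864 − (−4.096))/0.008 = 799.3300; ⌊·⌋ gives code 799.
Reconstructed: 2.296 V.
Error = 2.29864 − 2.296 = 0.00264 V = 2.640 mV.

2.640 mV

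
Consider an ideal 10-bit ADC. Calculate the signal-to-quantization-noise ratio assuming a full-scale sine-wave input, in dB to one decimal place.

SNR ≈ 6.02·N + 1.76 dB = 6.02·10 + 1.76 = 61.96 dB.

62.0 dB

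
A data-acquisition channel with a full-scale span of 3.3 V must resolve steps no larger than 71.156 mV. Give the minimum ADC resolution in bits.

Number of steps required ≥ 3.3 V / 71.156 mV = 46.38.
Need 2^N ≥ 46.38; 2^5 = 32, 2^6 = 64.
Minimum N = 6.

6 bits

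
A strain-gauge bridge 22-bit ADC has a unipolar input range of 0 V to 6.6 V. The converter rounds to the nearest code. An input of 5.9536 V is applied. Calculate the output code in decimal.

Full-scale span = 6.6 V; LSB = 6.6/2^22 = 1.57 µV.
(5.9536 − 0) / 1.57356e-06 = 3783516.408 LSBs.
So the output code is 3783516.

code 3783516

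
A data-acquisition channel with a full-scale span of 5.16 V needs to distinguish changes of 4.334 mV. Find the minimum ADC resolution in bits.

Number of steps required ≥ 5.16 V / 4.334 mV = 1190.59.
Need 2^N ≥ 1190.59; 2^10 = 1024, 2^11 = 2048.
Minimum N = 11.

11 bits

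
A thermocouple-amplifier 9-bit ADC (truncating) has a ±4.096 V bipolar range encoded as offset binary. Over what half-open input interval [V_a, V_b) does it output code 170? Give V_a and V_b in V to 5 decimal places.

[-1.37600 V, -1.36000 V)

LSB = 8.192/2^9 = 16.000 mV.
V_a = V_low + 170·LSB = -1.376 V; V_b = V_low + 171·LSB = -1.36 V.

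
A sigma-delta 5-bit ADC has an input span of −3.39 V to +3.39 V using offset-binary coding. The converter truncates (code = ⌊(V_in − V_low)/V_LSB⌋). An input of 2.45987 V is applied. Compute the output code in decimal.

code 27

Full-scale span = 6.78 V; LSB = 6.78/2^5 = 211.875 mV.
(2.45987 − (−3.39)) / 0.211875 = 27.610 LSBs.
⌊·⌋(27.610) = 27.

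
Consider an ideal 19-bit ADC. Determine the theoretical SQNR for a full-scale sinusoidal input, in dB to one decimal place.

116.1 dB

SNR ≈ 6.02·N + 1.76 dB = 6.02·19 + 1.76 = 116.14 dB.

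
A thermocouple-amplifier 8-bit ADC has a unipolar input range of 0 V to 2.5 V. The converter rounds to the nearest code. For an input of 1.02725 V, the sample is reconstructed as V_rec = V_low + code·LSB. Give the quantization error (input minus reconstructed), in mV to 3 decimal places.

1.859 mV

LSB = 2.5/2^8 = 9.766 mV.
Scaled input = 105.1904 LSBs, so code = 105.
Reconstructed: 1.0253906 V.
V_in − V_rec = 0.00185937 V = 1.859 mV.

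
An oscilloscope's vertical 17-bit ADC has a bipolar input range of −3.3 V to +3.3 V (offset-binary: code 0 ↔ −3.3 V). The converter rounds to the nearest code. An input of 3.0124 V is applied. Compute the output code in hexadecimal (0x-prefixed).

code 0x1E9B0 (decimal 125360)

Full-scale span = 6.6 V; LSB = 6.6/2^17 = 50.35 µV.
Input sits at 125360.438 steps above V_low.
round(125360.438) = 125360.
In hexadecimal (0x-prefixed): 0x1E9B0.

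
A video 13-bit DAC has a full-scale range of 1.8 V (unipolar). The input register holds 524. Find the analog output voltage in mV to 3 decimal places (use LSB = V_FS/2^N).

LSB = 1.8 V / 2^13 = 219.73 µV.
V_out = 0 + 524 × 0.000219727 V = 0.115137 V.
= 115.137 mV.

115.137 mV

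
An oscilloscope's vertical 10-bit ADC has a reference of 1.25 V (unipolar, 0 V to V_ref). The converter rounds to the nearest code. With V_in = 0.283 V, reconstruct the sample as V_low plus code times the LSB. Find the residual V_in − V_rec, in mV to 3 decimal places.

One LSB is 1.25 V / 1024 = 1.221 mV.
(0.283 − 0)/0.0012207 = 231.8336; round gives code 232.
Reconstructed: 0.28320312 V.
Error = 0.283 − 0.28320312 = -0.000203125 V = -0.203 mV.

-0.203 mV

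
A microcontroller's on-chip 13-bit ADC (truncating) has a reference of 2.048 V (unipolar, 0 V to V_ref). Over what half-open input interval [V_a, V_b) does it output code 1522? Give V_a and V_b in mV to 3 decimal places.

[380.500 mV, 380.750 mV)

LSB = 2.048/2^13 = 250.00 µV.
V_a = V_low + 1522·LSB = 0.3805 V; V_b = V_low + 1523·LSB = 0.38075 V.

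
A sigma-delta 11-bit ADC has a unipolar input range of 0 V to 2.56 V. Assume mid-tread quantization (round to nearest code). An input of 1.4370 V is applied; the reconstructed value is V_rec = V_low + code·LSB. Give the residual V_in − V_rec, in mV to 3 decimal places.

Step size: 2.56 V ÷ 2^11 = 1.250 mV.
(1.4370 − 0)/0.00125 = 1149.6000; round gives code 1150.
Code 1150 maps back to 0 + 1150×0.00125 V = 1.4375 V.
Difference: -0.0005 V → -0.500 mV.

-0.500 mV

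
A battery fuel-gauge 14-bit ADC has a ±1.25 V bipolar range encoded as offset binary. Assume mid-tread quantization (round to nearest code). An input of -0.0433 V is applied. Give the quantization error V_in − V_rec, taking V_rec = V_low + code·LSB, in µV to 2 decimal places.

LSB = 2.5/2^14 = 152.59 µV.
(-0.0433 − (−1.25))/0.000152588 = 7908.2291; round gives code 7908.
V_rec = (−1.25) + 7908·0.000152588 = -0.043334961 V.
Error = -0.0433 − (−0.043334961) = 3.49609e-05 V = 34.96 µV.

34.96 µV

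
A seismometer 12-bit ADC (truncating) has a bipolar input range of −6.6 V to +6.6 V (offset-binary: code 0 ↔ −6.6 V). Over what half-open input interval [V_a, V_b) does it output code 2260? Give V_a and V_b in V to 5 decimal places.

[0.68320 V, 0.68643 V)

LSB = 13.2/2^12 = 3.223 mV.
V_a = V_low + 2260·LSB = 0.683203 V; V_b = V_low + 2261·LSB = 0.686426 V.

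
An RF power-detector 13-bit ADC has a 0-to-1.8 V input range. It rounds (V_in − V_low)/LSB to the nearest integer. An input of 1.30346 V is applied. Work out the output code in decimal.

code 5932

With 8192 levels over 1.8 V, one step is 219.73 µV.
(1.30346 − 0) / 0.000219727 = 5932.191 LSBs.
So the output code is 5932.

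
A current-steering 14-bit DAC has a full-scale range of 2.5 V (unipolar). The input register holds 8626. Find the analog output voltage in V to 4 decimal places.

LSB = 2.5 V / 2^14 = 152.59 µV.
V_out = 0 + 8626 × 0.000152588 V = 1.31622 V.

1.3162 V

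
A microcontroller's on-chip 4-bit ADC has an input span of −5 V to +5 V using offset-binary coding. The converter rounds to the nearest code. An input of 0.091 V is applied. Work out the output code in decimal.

LSB = 10 V / 16 = 0.6250 V.
(0.091 − (−5)) / 0.625 = 8.146 LSBs.
round(8.146) = 8.

code 8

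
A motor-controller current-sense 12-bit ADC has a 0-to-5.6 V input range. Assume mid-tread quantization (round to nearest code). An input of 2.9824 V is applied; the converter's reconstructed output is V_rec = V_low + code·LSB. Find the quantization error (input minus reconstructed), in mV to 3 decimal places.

Step size: 5.6 V ÷ 2^12 = 1.367 mV.
(2.9824 − 0)/0.00136719 = 2181.4126; round gives code 2181.
Reconstructed: 2.9818359 V.
Error = 2.9824 − 2.9818359 = 0.000564063 V = 0.564 mV.

0.564 mV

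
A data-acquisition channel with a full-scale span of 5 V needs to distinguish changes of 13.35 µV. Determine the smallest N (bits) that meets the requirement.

Number of steps required ≥ 5 V / 13.35 µV = 374531.84.
Need 2^N ≥ 374531.84; 2^18 = 262144, 2^19 = 524288.
Minimum N = 19.

19 bits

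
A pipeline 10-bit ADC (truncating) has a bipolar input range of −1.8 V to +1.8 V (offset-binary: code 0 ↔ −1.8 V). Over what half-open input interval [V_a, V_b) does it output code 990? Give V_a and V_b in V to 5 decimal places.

[1.68047 V, 1.68398 V)

LSB = 3.6/2^10 = 3.516 mV.
V_a = V_low + 990·LSB = 1.68047 V; V_b = V_low + 991·LSB = 1.68398 V.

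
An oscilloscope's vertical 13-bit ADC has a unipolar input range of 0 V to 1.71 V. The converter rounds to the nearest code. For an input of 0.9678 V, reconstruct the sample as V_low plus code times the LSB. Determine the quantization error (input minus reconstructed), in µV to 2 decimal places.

80.27 µV

One LSB is 1.71 V / 8192 = 208.74 µV.
Scaled input = 4636.3846 LSBs, so code = 4636.
Code 4636 maps back to 0 + 4636×0.00020874 V = 0.96771973 V.
Difference: 8.02734e-05 V → 80.27 µV.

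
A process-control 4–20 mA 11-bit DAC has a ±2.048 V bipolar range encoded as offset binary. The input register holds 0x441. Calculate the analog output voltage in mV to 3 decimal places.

130.000 mV

LSB = 4.096 V / 2^11 = 2.000 mV.
Code 0x441 = 1089 decimal.
V_out = (−2.048) + 1089 × 0.002 V = 0.13 V.
= 130.000 mV.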